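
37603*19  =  714457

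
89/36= 89/36 = 2.47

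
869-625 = 244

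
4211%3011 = 1200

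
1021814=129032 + 892782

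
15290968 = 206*74228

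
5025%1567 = 324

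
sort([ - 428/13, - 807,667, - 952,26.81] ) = [ - 952 , - 807, - 428/13,26.81 , 667] 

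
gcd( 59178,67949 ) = 7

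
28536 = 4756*6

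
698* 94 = 65612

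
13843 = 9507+4336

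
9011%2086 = 667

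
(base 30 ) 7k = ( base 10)230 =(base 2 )11100110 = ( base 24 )9e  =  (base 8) 346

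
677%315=47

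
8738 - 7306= 1432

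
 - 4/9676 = -1 + 2418/2419 =- 0.00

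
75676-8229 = 67447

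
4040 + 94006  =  98046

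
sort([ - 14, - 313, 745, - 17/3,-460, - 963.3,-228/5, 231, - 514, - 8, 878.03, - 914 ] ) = [ - 963.3, - 914,  -  514, - 460, - 313, - 228/5, - 14, - 8, - 17/3, 231, 745, 878.03 ]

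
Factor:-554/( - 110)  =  5^( - 1)*11^(-1) * 277^1  =  277/55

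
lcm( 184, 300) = 13800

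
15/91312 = 15/91312 = 0.00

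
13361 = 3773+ 9588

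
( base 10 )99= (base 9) 120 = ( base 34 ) 2v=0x63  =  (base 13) 78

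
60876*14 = 852264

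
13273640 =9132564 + 4141076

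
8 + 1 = 9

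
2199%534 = 63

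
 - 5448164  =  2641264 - 8089428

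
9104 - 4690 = 4414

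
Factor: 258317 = 258317^1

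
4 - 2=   2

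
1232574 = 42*29347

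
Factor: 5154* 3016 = 2^4*3^1*13^1 * 29^1*859^1 = 15544464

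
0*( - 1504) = 0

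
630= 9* 70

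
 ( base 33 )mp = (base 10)751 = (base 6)3251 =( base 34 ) m3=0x2EF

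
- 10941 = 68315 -79256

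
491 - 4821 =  - 4330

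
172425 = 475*363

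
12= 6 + 6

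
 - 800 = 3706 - 4506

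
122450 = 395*310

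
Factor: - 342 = - 2^1*3^2*19^1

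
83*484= 40172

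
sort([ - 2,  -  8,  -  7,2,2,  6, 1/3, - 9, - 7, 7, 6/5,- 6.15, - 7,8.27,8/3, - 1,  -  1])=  [ - 9, - 8, - 7, - 7, - 7, - 6.15, - 2, - 1, - 1,1/3,6/5,2,2, 8/3,6,7,8.27] 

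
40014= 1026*39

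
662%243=176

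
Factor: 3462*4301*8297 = 2^1*3^1*11^1 * 17^1  *23^1*577^1*8297^1 = 123542844414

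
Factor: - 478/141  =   - 2^1*3^( - 1) * 47^ ( - 1 ) *239^1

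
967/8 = 120 + 7/8 = 120.88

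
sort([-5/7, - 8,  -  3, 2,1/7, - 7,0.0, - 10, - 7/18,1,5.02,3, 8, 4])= [- 10,-8, - 7, - 3,-5/7,-7/18,  0.0, 1/7, 1, 2,3, 4, 5.02, 8]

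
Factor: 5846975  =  5^2*233879^1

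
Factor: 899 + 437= 2^3*167^1= 1336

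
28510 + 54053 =82563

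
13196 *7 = 92372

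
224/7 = 32 = 32.00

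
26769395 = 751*35645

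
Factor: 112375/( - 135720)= - 2^( - 3 )*3^( - 2 ) * 5^2*13^( - 1)*31^1= - 775/936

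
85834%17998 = 13842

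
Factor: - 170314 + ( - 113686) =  - 2^5*5^3*71^1 = - 284000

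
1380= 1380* 1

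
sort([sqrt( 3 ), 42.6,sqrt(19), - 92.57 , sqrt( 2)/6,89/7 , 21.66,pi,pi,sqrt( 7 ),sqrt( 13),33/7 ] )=[ - 92.57, sqrt (2)/6, sqrt(3),sqrt(7 ),pi,pi,sqrt(13) , sqrt( 19),33/7,89/7, 21.66,42.6]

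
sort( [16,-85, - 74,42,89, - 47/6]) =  [ - 85,-74,-47/6, 16,42,89]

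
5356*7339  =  39307684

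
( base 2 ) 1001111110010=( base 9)7003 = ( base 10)5106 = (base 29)622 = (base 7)20613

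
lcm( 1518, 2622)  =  28842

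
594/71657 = 594/71657 = 0.01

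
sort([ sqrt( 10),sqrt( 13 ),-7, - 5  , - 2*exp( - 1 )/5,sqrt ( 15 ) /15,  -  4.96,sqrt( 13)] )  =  [-7, - 5, - 4.96, - 2*exp ( - 1)/5,sqrt( 15)/15,sqrt(10), sqrt( 13),  sqrt( 13)]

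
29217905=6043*4835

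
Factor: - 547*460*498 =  - 125306760 = - 2^3 * 3^1 * 5^1*23^1*83^1*547^1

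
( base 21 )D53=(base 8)13321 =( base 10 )5841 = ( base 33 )5C0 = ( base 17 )133a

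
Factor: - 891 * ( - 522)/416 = 232551/208 = 2^(-4) * 3^6*11^1* 13^( - 1)*29^1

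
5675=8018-2343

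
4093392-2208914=1884478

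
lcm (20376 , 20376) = 20376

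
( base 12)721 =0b10000001001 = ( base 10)1033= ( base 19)2g7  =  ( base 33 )va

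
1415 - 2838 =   -  1423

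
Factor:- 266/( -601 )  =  2^1*7^1*19^1*601^ ( - 1)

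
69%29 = 11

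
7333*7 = 51331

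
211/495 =211/495 = 0.43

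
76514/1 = 76514 =76514.00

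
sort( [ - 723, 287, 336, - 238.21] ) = [ - 723, - 238.21, 287  ,  336 ]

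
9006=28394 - 19388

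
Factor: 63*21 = 3^3 * 7^2 = 1323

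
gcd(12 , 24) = 12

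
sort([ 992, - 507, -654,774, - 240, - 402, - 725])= [-725, - 654, - 507, - 402, - 240,774,  992]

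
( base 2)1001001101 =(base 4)21031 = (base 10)589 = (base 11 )496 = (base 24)10D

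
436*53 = 23108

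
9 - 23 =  - 14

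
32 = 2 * 16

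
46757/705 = 46757/705 = 66.32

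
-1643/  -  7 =234 + 5/7 = 234.71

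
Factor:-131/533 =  - 13^( - 1) * 41^(-1 ) * 131^1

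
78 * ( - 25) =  - 1950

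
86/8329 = 86/8329 = 0.01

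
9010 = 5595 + 3415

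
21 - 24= -3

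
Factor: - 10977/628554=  - 2^( - 1 )*3659^1 * 104759^( - 1) = - 3659/209518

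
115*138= 15870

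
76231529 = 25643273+50588256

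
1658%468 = 254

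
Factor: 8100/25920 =5/16 = 2^( - 4)*5^1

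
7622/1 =7622 = 7622.00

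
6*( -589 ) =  - 3534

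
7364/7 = 1052 = 1052.00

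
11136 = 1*11136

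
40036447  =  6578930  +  33457517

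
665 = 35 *19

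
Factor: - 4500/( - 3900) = 3^1*5^1*13^(-1 ) = 15/13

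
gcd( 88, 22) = 22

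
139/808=139/808 = 0.17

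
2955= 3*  985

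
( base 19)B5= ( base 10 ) 214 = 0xD6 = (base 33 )6G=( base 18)bg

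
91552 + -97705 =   -  6153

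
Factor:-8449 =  - 7^1*17^1*71^1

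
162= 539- 377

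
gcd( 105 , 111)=3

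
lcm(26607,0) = 0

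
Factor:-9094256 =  - 2^4*568391^1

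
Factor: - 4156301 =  - 4156301^1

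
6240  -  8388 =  - 2148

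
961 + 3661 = 4622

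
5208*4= 20832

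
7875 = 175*45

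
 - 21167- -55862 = 34695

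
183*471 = 86193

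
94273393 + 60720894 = 154994287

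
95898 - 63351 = 32547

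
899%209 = 63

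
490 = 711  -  221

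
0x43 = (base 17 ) 3G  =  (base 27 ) 2d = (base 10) 67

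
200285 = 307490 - 107205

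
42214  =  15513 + 26701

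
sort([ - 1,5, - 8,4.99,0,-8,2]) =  [  -  8, - 8 , - 1,0,2,4.99, 5]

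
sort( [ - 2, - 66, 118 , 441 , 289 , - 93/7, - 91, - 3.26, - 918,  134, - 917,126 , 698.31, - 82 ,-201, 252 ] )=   [ - 918,-917, - 201 , - 91, - 82,-66,-93/7, - 3.26,  -  2,118,  126 , 134 , 252,289, 441,698.31 ]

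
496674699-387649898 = 109024801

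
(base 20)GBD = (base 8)14751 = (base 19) I72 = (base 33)630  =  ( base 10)6633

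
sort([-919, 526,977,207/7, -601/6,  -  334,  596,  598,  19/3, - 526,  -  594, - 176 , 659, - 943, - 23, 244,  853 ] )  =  [ - 943 ,-919, - 594,-526, -334, - 176,-601/6,  -  23,19/3,  207/7, 244,526 , 596,598, 659 , 853,977] 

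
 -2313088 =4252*( - 544 )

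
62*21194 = 1314028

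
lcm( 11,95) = 1045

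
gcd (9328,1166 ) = 1166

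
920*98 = 90160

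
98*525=51450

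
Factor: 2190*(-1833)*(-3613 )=2^1 * 3^2*5^1*13^1*47^1*73^1*3613^1 = 14503557510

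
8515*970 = 8259550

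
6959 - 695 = 6264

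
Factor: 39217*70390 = 2760484630 = 2^1*5^1*7039^1*39217^1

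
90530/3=90530/3 = 30176.67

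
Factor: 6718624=2^5 * 11^1 * 19087^1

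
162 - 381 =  - 219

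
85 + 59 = 144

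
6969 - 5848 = 1121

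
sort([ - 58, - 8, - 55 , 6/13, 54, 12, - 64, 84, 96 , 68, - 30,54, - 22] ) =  [ - 64, -58, - 55,-30, - 22 , - 8, 6/13, 12, 54, 54, 68,84,96]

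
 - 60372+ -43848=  - 104220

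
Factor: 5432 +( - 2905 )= 2527 =7^1 *19^2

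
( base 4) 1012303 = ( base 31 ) 4m5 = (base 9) 6184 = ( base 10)4531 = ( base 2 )1000110110011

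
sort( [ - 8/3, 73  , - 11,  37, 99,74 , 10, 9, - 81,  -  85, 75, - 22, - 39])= [ - 85, - 81,- 39, - 22, - 11, - 8/3,9, 10 , 37, 73,74,75, 99]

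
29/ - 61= - 1 + 32/61= -  0.48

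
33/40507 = 33/40507 =0.00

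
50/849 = 50/849 = 0.06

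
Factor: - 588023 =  - 89^1*6607^1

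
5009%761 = 443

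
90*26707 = 2403630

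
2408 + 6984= 9392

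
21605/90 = 240 + 1/18 = 240.06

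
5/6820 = 1/1364 = 0.00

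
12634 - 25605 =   -  12971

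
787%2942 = 787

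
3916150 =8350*469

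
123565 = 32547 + 91018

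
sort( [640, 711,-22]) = [ - 22,640, 711]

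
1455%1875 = 1455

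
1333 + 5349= 6682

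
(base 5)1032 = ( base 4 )2032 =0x8E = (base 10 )142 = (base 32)4e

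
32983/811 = 40 + 543/811 = 40.67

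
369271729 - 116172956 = 253098773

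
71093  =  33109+37984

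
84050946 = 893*94122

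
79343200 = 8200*9676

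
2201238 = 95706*23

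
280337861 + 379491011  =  659828872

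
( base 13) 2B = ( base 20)1h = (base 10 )37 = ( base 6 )101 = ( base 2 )100101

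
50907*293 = 14915751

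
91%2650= 91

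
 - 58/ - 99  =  58/99 =0.59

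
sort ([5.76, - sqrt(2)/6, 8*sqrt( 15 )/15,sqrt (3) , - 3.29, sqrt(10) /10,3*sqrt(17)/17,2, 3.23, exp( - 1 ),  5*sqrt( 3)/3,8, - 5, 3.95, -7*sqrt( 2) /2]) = [ - 5, - 7*sqrt( 2) /2, - 3.29, - sqrt( 2) /6,sqrt(10)/10, exp(  -  1), 3*sqrt(17)/17,sqrt(3), 2, 8*sqrt( 15) /15, 5*sqrt(3)/3,3.23,3.95, 5.76, 8]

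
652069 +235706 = 887775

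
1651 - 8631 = -6980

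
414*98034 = 40586076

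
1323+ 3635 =4958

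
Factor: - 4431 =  - 3^1*7^1*211^1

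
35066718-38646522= -3579804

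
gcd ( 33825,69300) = 825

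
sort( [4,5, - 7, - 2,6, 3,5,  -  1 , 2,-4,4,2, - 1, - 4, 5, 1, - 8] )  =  [-8, - 7, - 4, - 4,-2, - 1, - 1, 1, 2, 2,3,4 , 4,5, 5,5,6]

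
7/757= 7/757 = 0.01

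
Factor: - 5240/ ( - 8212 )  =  1310/2053 = 2^1 * 5^1*131^1*2053^( - 1 ) 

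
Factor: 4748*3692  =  17529616=2^4 * 13^1 * 71^1*1187^1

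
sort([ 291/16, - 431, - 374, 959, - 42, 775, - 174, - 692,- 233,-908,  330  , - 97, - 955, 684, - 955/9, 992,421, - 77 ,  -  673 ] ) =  [- 955, - 908, - 692, - 673, - 431, - 374, - 233, - 174, - 955/9, - 97, - 77, - 42,291/16,330, 421,  684,  775,  959,  992]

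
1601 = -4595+6196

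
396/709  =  396/709 = 0.56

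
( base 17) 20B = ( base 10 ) 589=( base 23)12e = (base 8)1115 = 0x24D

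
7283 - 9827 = -2544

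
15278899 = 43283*353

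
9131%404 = 243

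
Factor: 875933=875933^1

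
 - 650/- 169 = 3 + 11/13  =  3.85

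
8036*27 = 216972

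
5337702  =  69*77358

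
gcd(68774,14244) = 2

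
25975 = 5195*5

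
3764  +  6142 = 9906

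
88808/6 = 14801+1/3  =  14801.33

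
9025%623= 303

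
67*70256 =4707152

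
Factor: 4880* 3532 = 17236160  =  2^6*5^1*61^1*883^1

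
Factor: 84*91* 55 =420420=2^2 *3^1*5^1 * 7^2*11^1*13^1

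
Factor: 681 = 3^1*227^1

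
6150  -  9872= - 3722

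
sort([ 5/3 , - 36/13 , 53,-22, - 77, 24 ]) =[ - 77, - 22, - 36/13,5/3,24,53]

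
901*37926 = 34171326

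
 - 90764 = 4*( - 22691 ) 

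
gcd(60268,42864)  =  76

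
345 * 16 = 5520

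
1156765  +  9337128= 10493893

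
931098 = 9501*98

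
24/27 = 8/9 = 0.89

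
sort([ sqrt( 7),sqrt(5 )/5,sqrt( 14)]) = [sqrt( 5)/5, sqrt(7), sqrt(14)]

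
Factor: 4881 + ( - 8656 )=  -5^2*151^1=- 3775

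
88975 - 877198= -788223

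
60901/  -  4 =- 15226 + 3/4 =- 15225.25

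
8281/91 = 91= 91.00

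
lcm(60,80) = 240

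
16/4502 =8/2251 = 0.00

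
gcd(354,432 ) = 6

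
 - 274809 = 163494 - 438303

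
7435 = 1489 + 5946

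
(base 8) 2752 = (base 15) 6ae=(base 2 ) 10111101010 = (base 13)8c6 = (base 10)1514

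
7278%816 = 750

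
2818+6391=9209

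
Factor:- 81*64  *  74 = -383616 = - 2^7 * 3^4  *37^1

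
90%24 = 18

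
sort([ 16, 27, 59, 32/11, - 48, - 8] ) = [ - 48,-8, 32/11,16,27, 59] 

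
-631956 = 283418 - 915374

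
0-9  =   - 9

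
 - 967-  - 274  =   - 693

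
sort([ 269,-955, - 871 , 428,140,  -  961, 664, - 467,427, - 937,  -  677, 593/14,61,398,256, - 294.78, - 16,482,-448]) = [ - 961,  -  955,-937,-871, -677, - 467, - 448 , - 294.78,- 16,593/14,  61, 140, 256,269,  398,427,428,482,664]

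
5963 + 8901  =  14864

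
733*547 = 400951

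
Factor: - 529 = -23^2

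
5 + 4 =9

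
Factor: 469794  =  2^1*3^1*13^1*19^1* 317^1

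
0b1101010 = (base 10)106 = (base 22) 4I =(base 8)152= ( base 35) 31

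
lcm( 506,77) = 3542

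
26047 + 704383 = 730430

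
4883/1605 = 3 + 68/1605 = 3.04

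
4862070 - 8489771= -3627701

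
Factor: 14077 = 7^1*2011^1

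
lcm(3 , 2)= 6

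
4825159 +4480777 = 9305936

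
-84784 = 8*(  -  10598)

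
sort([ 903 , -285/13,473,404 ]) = [ - 285/13,404,473  ,  903 ] 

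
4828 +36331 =41159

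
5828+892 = 6720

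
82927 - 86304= - 3377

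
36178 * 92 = 3328376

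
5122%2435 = 252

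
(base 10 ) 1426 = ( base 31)1f0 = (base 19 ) 3I1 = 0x592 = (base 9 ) 1854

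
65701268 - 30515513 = 35185755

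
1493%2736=1493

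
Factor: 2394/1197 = 2 = 2^1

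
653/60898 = 653/60898 = 0.01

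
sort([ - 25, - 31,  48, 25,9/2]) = [ - 31, - 25, 9/2, 25, 48 ] 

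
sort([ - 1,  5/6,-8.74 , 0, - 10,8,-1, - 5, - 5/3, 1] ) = [-10,-8.74, - 5 , - 5/3, - 1, - 1, 0,5/6,  1 , 8 ]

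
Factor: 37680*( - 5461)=  -  2^4*3^1*5^1*43^1*127^1*157^1  =  - 205770480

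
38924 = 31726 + 7198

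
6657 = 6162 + 495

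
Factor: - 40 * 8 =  - 2^6*5^1 = - 320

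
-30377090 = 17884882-48261972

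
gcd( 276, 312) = 12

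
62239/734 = 84 + 583/734 = 84.79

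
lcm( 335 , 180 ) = 12060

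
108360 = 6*18060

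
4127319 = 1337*3087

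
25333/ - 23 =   -  1102+13/23 = -  1101.43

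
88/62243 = 88/62243 = 0.00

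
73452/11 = 6677+5/11= 6677.45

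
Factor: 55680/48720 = 8/7 = 2^3*7^( - 1)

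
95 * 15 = 1425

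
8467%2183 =1918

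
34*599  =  20366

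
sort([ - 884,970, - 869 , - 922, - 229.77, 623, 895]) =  [ - 922, - 884, - 869, - 229.77, 623,895 , 970] 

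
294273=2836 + 291437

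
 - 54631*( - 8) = 437048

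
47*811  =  38117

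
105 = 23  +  82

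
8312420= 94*88430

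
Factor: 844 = 2^2 *211^1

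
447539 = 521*859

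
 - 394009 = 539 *(  -  731 )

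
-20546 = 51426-71972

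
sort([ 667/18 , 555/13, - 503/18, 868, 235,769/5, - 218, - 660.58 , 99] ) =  [ - 660.58,  -  218 , - 503/18,  667/18, 555/13, 99,769/5, 235 , 868] 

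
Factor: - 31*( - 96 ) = 2^5* 3^1 * 31^1  =  2976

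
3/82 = 3/82 =0.04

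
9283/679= 13 + 456/679 = 13.67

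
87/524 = 87/524   =  0.17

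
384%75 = 9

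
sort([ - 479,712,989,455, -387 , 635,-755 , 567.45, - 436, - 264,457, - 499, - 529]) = [ - 755, - 529, - 499, - 479, - 436, - 387, - 264, 455,  457,567.45,635,712,989]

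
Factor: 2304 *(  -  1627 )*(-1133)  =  2^8*3^2*11^1*103^1*1627^1  =  4247172864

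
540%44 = 12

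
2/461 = 2/461=0.00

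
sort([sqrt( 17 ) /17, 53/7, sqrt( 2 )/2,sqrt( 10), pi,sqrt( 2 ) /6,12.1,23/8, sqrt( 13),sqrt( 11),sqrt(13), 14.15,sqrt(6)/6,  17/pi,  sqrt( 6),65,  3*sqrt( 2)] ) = [ sqrt( 2)/6, sqrt( 17)/17, sqrt(6)/6, sqrt( 2)/2, sqrt( 6),23/8,pi,sqrt( 10) , sqrt( 11),  sqrt(13),sqrt(13), 3*sqrt( 2),17/pi, 53/7, 12.1 , 14.15 , 65]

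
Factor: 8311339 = 47^1 *181^1 * 977^1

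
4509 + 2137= 6646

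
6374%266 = 256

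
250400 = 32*7825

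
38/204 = 19/102 = 0.19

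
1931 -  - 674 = 2605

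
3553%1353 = 847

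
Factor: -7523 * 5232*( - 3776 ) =148624628736 = 2^10 * 3^1*59^1*109^1*7523^1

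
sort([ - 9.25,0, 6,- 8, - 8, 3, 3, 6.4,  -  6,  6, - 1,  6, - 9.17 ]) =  [ - 9.25, - 9.17,-8, - 8, -6,- 1,0,3, 3  ,  6 , 6,6, 6.4]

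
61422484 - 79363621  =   - 17941137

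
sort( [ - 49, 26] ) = [- 49, 26 ] 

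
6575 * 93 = 611475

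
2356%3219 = 2356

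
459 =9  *51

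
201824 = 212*952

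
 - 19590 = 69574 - 89164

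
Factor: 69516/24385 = 2^2 * 3^2 * 5^( - 1)*1931^1*4877^( - 1 )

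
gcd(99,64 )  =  1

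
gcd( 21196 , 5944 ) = 4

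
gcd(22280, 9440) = 40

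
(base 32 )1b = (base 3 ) 1121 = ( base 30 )1D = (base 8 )53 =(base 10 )43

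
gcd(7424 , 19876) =4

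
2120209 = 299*7091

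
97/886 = 97/886 = 0.11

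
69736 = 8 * 8717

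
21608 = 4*5402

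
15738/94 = 167 + 20/47  =  167.43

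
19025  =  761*25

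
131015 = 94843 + 36172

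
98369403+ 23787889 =122157292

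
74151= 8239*9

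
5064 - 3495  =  1569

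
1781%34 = 13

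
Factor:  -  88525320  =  -2^3*3^1*5^1*13^1 * 56747^1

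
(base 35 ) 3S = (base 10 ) 133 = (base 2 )10000101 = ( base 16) 85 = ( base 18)77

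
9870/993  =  9 + 311/331 = 9.94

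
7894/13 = 7894/13 = 607.23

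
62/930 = 1/15 = 0.07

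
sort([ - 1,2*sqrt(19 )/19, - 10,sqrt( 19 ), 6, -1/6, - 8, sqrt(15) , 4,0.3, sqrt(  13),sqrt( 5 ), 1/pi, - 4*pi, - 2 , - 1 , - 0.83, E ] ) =[ - 4*pi,-10, - 8, - 2, - 1, - 1,  -  0.83, - 1/6,0.3,  1/pi, 2*sqrt( 19) /19, sqrt(5), E,sqrt ( 13), sqrt(15),4, sqrt( 19), 6]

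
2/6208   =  1/3104 = 0.00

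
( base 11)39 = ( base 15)2C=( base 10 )42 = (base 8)52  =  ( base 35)17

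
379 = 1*379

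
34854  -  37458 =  - 2604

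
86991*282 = 24531462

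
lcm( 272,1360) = 1360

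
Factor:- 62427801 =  - 3^1 *367^1*56701^1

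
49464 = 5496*9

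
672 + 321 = 993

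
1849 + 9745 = 11594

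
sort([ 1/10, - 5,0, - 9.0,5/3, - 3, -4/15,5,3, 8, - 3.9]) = [ - 9.0, - 5 ,-3.9, - 3, - 4/15,0,1/10,  5/3,3, 5,8]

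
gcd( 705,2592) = 3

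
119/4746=17/678 =0.03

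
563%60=23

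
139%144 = 139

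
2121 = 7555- 5434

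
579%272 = 35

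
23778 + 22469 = 46247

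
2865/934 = 2865/934 = 3.07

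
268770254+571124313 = 839894567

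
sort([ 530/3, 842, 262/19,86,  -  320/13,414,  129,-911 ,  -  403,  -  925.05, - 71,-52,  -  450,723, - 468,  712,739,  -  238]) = [ - 925.05, - 911, - 468, - 450,  -  403,-238, - 71, -52, - 320/13,  262/19,  86,129, 530/3,414,712, 723, 739, 842 ]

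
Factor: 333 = 3^2*37^1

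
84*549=46116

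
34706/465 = 74 + 296/465 = 74.64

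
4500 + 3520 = 8020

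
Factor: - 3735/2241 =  - 5/3 = -  3^( - 1)*5^1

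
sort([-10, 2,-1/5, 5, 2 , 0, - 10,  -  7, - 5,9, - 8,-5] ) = [ - 10,  -  10, - 8 ,-7,  -  5,  -  5,-1/5,0,2,  2, 5, 9]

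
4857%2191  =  475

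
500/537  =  500/537=0.93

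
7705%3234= 1237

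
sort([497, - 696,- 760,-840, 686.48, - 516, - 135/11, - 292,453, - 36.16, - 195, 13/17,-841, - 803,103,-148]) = [ - 841, - 840,-803, - 760, - 696, - 516,-292,-195, - 148,-36.16, - 135/11, 13/17,103, 453,497,686.48] 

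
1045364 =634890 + 410474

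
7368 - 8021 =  - 653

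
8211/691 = 11+610/691=11.88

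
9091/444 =9091/444=20.48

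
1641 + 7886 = 9527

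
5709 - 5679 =30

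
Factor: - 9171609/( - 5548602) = 3057203/1849534= 2^( - 1 )*59^1*139^( - 1)* 6653^( - 1)*51817^1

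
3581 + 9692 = 13273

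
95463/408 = 233 + 133/136 =233.98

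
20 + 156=176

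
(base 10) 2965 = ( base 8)5625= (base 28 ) 3LP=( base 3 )11001211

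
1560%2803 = 1560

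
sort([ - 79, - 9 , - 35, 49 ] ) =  [-79, - 35 , - 9,49 ]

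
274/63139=274/63139 = 0.00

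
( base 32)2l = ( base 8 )125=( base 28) 31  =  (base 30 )2P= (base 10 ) 85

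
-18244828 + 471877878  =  453633050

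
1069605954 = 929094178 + 140511776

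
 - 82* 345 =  -28290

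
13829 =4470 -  - 9359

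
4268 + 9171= 13439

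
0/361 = 0 = 0.00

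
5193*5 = 25965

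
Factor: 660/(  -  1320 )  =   - 2^( - 1) = - 1/2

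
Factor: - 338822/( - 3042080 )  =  169411/1521040 = 2^(-4 )*5^ (  -  1)*11^1 * 15401^1*19013^( - 1)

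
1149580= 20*57479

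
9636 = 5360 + 4276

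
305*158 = 48190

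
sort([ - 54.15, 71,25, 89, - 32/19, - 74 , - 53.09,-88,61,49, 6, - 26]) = [ - 88 , - 74, - 54.15, - 53.09, - 26 , - 32/19, 6,25,49, 61 , 71,  89 ]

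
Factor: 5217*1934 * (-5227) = - 2^1*3^1*37^1*47^1 *967^1*5227^1 = -  52738746906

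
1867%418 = 195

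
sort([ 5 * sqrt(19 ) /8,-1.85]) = [-1.85, 5* sqrt(19)/8]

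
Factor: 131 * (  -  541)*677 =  - 47979667 = -131^1*541^1*677^1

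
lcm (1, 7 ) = 7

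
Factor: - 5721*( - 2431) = 13907751 = 3^1 * 11^1*13^1*17^1*1907^1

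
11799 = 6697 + 5102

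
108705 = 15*7247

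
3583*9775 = 35023825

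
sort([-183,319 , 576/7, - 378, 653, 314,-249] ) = [-378, - 249,-183, 576/7, 314,319,653]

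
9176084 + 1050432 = 10226516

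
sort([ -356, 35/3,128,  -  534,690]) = [ - 534, - 356  ,  35/3,  128,690] 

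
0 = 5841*0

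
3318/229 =14+ 112/229 = 14.49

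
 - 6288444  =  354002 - 6642446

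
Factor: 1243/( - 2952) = -2^( - 3) * 3^( - 2)*11^1*41^ ( - 1 ) * 113^1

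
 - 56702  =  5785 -62487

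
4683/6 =1561/2 = 780.50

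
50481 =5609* 9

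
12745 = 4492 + 8253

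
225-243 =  - 18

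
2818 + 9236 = 12054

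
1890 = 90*21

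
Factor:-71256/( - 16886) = 2^2 * 3^1*2969^1 *8443^(-1) =35628/8443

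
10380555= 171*60705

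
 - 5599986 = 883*( -6342)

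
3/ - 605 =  - 1+602/605 = - 0.00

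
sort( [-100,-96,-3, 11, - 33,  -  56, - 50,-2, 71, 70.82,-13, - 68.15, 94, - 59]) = [-100,  -  96, - 68.15,-59,-56, - 50,  -  33,  -  13,-3 ,-2,  11, 70.82, 71, 94 ]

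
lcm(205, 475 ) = 19475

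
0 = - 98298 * 0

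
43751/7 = 6250+1/7 = 6250.14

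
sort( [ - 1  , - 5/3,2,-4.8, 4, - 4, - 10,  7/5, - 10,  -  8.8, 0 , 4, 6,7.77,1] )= [-10, - 10,-8.8, - 4.8, - 4, - 5/3,-1 , 0,  1,  7/5 , 2,4,4, 6, 7.77]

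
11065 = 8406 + 2659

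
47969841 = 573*83717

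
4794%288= 186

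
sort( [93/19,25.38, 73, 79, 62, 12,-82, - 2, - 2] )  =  [ - 82,-2, - 2, 93/19, 12,25.38, 62, 73, 79 ]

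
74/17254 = 37/8627 =0.00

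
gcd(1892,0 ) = 1892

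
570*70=39900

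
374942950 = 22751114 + 352191836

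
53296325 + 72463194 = 125759519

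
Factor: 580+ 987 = 1567^1 = 1567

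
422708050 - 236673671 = 186034379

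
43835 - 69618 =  - 25783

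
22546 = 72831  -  50285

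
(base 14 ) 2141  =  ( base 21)D08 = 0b1011001101101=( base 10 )5741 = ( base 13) 27C8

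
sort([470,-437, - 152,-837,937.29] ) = [ -837,  -  437 , - 152, 470, 937.29] 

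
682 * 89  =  60698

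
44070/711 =14690/237 = 61.98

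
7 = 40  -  33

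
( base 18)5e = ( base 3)10212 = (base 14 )76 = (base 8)150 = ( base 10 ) 104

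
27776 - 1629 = 26147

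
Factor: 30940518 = 2^1*3^1 *7^1 * 736679^1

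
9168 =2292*4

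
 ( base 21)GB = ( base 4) 11123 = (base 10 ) 347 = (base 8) 533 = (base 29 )bs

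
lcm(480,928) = 13920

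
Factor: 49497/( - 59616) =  - 2^(-5)*3^(-3 )*7^1*23^(-1)*2357^1 = - 16499/19872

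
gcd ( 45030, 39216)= 114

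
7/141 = 7/141 = 0.05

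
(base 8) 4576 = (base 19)6dh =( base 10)2430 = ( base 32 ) 2BU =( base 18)790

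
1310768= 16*81923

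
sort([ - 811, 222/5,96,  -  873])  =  [ -873,-811, 222/5, 96]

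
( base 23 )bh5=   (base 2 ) 1100001000111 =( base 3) 22112012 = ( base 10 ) 6215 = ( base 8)14107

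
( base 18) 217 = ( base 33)kd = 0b1010100001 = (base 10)673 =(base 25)11n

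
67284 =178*378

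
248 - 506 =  - 258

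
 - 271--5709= 5438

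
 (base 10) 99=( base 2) 1100011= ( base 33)30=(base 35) 2t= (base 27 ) 3i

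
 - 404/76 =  - 101/19 = - 5.32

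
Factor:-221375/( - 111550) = 385/194  =  2^(- 1)*5^1*7^1 * 11^1*97^(-1 )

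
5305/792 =6 + 553/792  =  6.70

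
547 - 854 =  - 307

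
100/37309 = 100/37309 = 0.00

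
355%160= 35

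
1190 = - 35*(  -  34)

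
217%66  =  19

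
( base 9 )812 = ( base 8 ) 1223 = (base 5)10114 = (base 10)659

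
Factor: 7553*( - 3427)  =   - 7^1*13^1*23^1*83^1* 149^1 = - 25884131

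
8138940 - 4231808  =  3907132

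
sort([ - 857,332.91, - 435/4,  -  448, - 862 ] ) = [ - 862, - 857, - 448, - 435/4,332.91 ]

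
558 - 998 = -440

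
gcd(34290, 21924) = 54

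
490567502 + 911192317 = 1401759819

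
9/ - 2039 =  - 9/2039=- 0.00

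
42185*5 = 210925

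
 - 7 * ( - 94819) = 663733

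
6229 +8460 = 14689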